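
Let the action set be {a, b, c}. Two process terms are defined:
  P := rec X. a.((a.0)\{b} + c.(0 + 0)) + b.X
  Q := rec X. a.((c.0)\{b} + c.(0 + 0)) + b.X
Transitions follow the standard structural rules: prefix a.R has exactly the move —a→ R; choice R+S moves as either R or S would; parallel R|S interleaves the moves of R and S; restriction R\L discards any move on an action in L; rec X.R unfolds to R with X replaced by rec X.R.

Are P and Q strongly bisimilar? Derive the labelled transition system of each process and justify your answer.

Reachable graph of P (4 states):
  p0 = rec X. a.((a.0)\{b} + c.(0 + 0)) + b.X ⊢ ··a··> p1, ··b··> p0
  p1 = (a.0)\{b} + c.(0 + 0) ⊢ ··a··> p2, ··c··> p3
  p2 = 0\{b} ⊢ (no moves)
  p3 = 0 + 0 ⊢ (no moves)
Reachable graph of Q (4 states):
  q0 = rec X. a.((c.0)\{b} + c.(0 + 0)) + b.X ⊢ ··a··> q1, ··b··> q0
  q1 = (c.0)\{b} + c.(0 + 0) ⊢ ··c··> q2, ··c··> q3
  q2 = 0 + 0 ⊢ (no moves)
  q3 = 0\{b} ⊢ (no moves)
Coarsest stable partition (strong bisimilarity classes):
  B0 = {p0}
  B1 = {p1}
  B2 = {p2, p3, q2, q3}
  B3 = {q0}
  B4 = {q1}
p0 ∈ B0, q0 ∈ B3 → different blocks

not bisimilar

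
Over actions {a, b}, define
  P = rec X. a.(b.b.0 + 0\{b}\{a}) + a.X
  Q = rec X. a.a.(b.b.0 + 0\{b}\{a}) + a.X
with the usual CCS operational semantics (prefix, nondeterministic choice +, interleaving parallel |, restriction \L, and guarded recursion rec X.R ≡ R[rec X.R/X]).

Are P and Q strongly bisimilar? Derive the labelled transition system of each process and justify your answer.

P's transition system — 4 states:
  m0 = rec X. a.(b.b.0 + 0\{b}\{a}) + a.X ⊢ --a--▸ m0, --a--▸ m1
  m1 = b.b.0 + 0\{b}\{a} ⊢ --b--▸ m2
  m2 = b.0 ⊢ --b--▸ m3
  m3 = 0 ⊢ stopped
Q's transition system — 5 states:
  n0 = rec X. a.a.(b.b.0 + 0\{b}\{a}) + a.X ⊢ --a--▸ n0, --a--▸ n1
  n1 = a.(b.b.0 + 0\{b}\{a}) ⊢ --a--▸ n2
  n2 = b.b.0 + 0\{b}\{a} ⊢ --b--▸ n3
  n3 = b.0 ⊢ --b--▸ n4
  n4 = 0 ⊢ stopped
Coarsest stable partition (strong bisimilarity classes):
  B0 = {m0}
  B1 = {m1, n2}
  B2 = {m2, n3}
  B3 = {m3, n4}
  B4 = {n0}
  B5 = {n1}
m0 ∈ B0, n0 ∈ B4 → different blocks

not bisimilar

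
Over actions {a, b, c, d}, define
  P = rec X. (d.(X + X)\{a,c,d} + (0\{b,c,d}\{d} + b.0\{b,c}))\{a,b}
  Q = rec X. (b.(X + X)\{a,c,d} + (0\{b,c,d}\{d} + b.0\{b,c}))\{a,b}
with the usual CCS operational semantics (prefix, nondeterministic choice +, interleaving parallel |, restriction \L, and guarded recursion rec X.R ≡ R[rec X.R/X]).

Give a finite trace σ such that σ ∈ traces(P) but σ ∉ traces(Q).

d

P's transition system — 2 states:
  p0 = rec X. (d.(X + X)\{a,c,d} + (0\{b,c,d}\{d} + b.0\{b,c}))\{a,b} → -d-> p1
  p1 = ((rec X. (d.(X + X)\{a,c,d} + (0\{b,c,d}\{d} + b.0\{b,c}))\{a,b}) + (rec X. (d.(X + X)\{a,c,d} + (0\{b,c,d}\{d} + b.0\{b,c}))\{a,b}))\{a,c,d}\{a,b} → stopped
Q's transition system — 1 states:
  q0 = rec X. (b.(X + X)\{a,c,d} + (0\{b,c,d}\{d} + b.0\{b,c}))\{a,b} → stopped
Run σ = ⟨d⟩ on P: start {p0}
  step 1 (d): {p1}
  — P admits the full trace.
Run σ = ⟨d⟩ on Q: start {q0}
  step 1 (d): ∅  — Q cannot continue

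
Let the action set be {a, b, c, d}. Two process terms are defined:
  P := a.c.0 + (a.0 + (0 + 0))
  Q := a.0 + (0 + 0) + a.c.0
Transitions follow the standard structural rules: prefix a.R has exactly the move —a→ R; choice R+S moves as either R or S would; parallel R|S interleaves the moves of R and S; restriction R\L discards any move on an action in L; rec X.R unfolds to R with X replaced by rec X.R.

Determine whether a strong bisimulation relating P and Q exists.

Reachable graph of P (3 states):
  u0 = a.c.0 + (a.0 + (0 + 0)) → ··a··> u1, ··a··> u2
  u1 = 0 → ∅
  u2 = c.0 → ··c··> u1
Reachable graph of Q (3 states):
  v0 = a.0 + (0 + 0) + a.c.0 → ··a··> v1, ··a··> v2
  v1 = 0 → ∅
  v2 = c.0 → ··c··> v1
Coarsest stable partition (strong bisimilarity classes):
  B0 = {u0, v0}
  B1 = {u1, v1}
  B2 = {u2, v2}
u0 ∈ B0, v0 ∈ B0 → same block

P ~ Q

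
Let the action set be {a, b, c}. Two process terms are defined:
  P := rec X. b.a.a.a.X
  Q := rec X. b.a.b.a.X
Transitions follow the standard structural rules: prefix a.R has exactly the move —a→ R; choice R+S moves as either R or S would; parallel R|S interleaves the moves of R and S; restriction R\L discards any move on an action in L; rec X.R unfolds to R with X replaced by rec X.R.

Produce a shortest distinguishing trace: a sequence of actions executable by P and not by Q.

Reachable graph of P (4 states):
  p0 = rec X. b.a.a.a.X has moves =b=> p1
  p1 = a.a.a.(rec X. b.a.a.a.X) has moves =a=> p2
  p2 = a.a.(rec X. b.a.a.a.X) has moves =a=> p3
  p3 = a.(rec X. b.a.a.a.X) has moves =a=> p0
Reachable graph of Q (4 states):
  q0 = rec X. b.a.b.a.X has moves =b=> q1
  q1 = a.b.a.(rec X. b.a.b.a.X) has moves =a=> q2
  q2 = b.a.(rec X. b.a.b.a.X) has moves =b=> q3
  q3 = a.(rec X. b.a.b.a.X) has moves =a=> q0
Run σ = ⟨baa⟩ on P: start {p0}
  after b @ step 1: {p1}
  after a @ step 2: {p2}
  after a @ step 3: {p3}
  — P admits the full trace.
Run σ = ⟨baa⟩ on Q: start {q0}
  after b @ step 1: {q1}
  after a @ step 2: {q2}
  after a @ step 3: no successor for Q

baa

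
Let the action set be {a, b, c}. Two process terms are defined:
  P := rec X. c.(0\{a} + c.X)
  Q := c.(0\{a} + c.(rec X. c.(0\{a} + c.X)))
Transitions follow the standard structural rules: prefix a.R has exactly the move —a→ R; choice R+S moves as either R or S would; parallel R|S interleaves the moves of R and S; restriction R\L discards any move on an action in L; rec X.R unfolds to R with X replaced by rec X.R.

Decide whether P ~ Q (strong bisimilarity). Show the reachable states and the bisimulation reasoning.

P ~ Q

LTS(P): 2 reachable states
  m0 = rec X. c.(0\{a} + c.X) has moves =c=> m1
  m1 = 0\{a} + c.(rec X. c.(0\{a} + c.X)) has moves =c=> m0
LTS(Q): 3 reachable states
  n0 = c.(0\{a} + c.(rec X. c.(0\{a} + c.X))) has moves =c=> n1
  n1 = 0\{a} + c.(rec X. c.(0\{a} + c.X)) has moves =c=> n2
  n2 = rec X. c.(0\{a} + c.X) has moves =c=> n1
Partition-refinement fixed point:
  B0 = {m0, m1, n0, n1, n2}
m0 ∈ B0, n0 ∈ B0 → same block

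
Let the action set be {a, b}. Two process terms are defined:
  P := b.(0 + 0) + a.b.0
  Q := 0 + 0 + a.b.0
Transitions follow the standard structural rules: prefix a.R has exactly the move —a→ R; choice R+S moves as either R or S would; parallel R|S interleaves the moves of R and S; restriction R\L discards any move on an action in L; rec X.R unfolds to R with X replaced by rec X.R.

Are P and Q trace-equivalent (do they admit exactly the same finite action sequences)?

trace-distinct — witness ⟨b⟩

P's transition system — 4 states:
  u0 = b.(0 + 0) + a.b.0 has moves --a--▸ u1, --b--▸ u2
  u1 = b.0 has moves --b--▸ u3
  u2 = 0 + 0 has moves stopped
  u3 = 0 has moves stopped
Q's transition system — 3 states:
  v0 = 0 + 0 + a.b.0 has moves --a--▸ v1
  v1 = b.0 has moves --b--▸ v2
  v2 = 0 has moves stopped
Trace ⟨b⟩ through P, begin at {u0}:
  after b @ step 1: {u2}
  ✓ P
Trace ⟨b⟩ through Q, begin at {v0}:
  after b @ step 1: ∅  — Q cannot continue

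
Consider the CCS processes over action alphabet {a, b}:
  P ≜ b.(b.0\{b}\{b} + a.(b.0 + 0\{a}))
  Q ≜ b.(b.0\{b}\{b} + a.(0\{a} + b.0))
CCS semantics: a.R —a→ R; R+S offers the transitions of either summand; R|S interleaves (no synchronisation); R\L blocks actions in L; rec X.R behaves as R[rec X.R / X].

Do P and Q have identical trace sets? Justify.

trace-equivalent

Reachable graph of P (5 states):
  u0 = b.(b.0\{b}\{b} + a.(b.0 + 0\{a})) ⊢ =b=> u1
  u1 = b.0\{b}\{b} + a.(b.0 + 0\{a}) ⊢ =a=> u2, =b=> u3
  u2 = b.0 + 0\{a} ⊢ =b=> u4
  u3 = 0\{b}\{b} ⊢ stopped
  u4 = 0 ⊢ stopped
Reachable graph of Q (5 states):
  v0 = b.(b.0\{b}\{b} + a.(0\{a} + b.0)) ⊢ =b=> v1
  v1 = b.0\{b}\{b} + a.(0\{a} + b.0) ⊢ =a=> v2, =b=> v3
  v2 = 0\{a} + b.0 ⊢ =b=> v4
  v3 = 0\{b}\{b} ⊢ stopped
  v4 = 0 ⊢ stopped
Coarsest stable partition (strong bisimilarity classes):
  B0 = {u0, v0}
  B1 = {u1, v1}
  B2 = {u3, u4, v3, v4}
  B3 = {u2, v2}
u0 ∈ B0, v0 ∈ B0 → same block
Bisimilar ⇒ trace-equivalent.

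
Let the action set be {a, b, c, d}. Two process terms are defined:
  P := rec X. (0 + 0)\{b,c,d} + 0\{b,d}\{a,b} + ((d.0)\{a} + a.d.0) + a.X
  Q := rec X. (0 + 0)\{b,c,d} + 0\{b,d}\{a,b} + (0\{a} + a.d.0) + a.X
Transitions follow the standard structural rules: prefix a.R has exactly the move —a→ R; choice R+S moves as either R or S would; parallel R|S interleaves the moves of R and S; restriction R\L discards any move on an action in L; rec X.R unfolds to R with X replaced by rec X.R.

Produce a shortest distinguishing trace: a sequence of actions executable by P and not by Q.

Reachable graph of P (4 states):
  p0 = rec X. (0 + 0)\{b,c,d} + 0\{b,d}\{a,b} + ((d.0)\{a} + a.d.0) + a.X ⊢ =a=> p0, =a=> p1, =d=> p2
  p1 = d.0 ⊢ =d=> p3
  p2 = 0\{a} ⊢ (no moves)
  p3 = 0 ⊢ (no moves)
Reachable graph of Q (3 states):
  q0 = rec X. (0 + 0)\{b,c,d} + 0\{b,d}\{a,b} + (0\{a} + a.d.0) + a.X ⊢ =a=> q0, =a=> q1
  q1 = d.0 ⊢ =d=> q2
  q2 = 0 ⊢ (no moves)
Executing d from P (initial set {p0}):
  after d @ step 1: {p2}
  ✓ P
Executing d from Q (initial set {q0}):
  after d @ step 1: ∅ (Q stuck)

d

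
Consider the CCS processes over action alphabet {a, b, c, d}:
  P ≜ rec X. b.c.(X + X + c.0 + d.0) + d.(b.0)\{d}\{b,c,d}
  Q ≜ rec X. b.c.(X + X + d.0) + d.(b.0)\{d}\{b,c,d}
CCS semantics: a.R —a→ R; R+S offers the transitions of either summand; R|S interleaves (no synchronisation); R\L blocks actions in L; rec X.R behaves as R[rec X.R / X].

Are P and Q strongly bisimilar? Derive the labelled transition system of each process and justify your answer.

Reachable graph of P (5 states):
  p0 = rec X. b.c.(X + X + c.0 + d.0) + d.(b.0)\{d}\{b,c,d} :: -b-> p1, -d-> p2
  p1 = c.((rec X. b.c.(X + X + c.0 + d.0) + d.(b.0)\{d}\{b,c,d}) + (rec X. b.c.(X + X + c.0 + d.0) + d.(b.0)\{d}\{b,c,d}) + c.0 + d.0) :: -c-> p3
  p2 = (b.0)\{d}\{b,c,d} :: deadlocked
  p3 = (rec X. b.c.(X + X + c.0 + d.0) + d.(b.0)\{d}\{b,c,d}) + (rec X. b.c.(X + X + c.0 + d.0) + d.(b.0)\{d}\{b,c,d}) + c.0 + d.0 :: -b-> p1, -c-> p4, -d-> p2, -d-> p4
  p4 = 0 :: deadlocked
Reachable graph of Q (5 states):
  q0 = rec X. b.c.(X + X + d.0) + d.(b.0)\{d}\{b,c,d} :: -b-> q1, -d-> q2
  q1 = c.((rec X. b.c.(X + X + d.0) + d.(b.0)\{d}\{b,c,d}) + (rec X. b.c.(X + X + d.0) + d.(b.0)\{d}\{b,c,d}) + d.0) :: -c-> q3
  q2 = (b.0)\{d}\{b,c,d} :: deadlocked
  q3 = (rec X. b.c.(X + X + d.0) + d.(b.0)\{d}\{b,c,d}) + (rec X. b.c.(X + X + d.0) + d.(b.0)\{d}\{b,c,d}) + d.0 :: -b-> q1, -d-> q2, -d-> q4
  q4 = 0 :: deadlocked
Coarsest stable partition (strong bisimilarity classes):
  B0 = {p0}
  B1 = {p1}
  B2 = {p3}
  B3 = {p2, p4, q2, q4}
  B4 = {q0, q3}
  B5 = {q1}
p0 ∈ B0, q0 ∈ B4 → different blocks

not bisimilar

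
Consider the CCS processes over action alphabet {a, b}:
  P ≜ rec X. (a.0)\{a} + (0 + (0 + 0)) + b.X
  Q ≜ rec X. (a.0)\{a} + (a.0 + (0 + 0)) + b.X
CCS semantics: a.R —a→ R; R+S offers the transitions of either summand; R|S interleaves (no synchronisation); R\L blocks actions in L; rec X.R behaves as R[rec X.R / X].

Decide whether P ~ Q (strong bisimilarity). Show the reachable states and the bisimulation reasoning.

Reachable graph of P (1 states):
  p0 = rec X. (a.0)\{a} + (0 + (0 + 0)) + b.X ⊢ —b→ p0
Reachable graph of Q (2 states):
  q0 = rec X. (a.0)\{a} + (a.0 + (0 + 0)) + b.X ⊢ —a→ q1, —b→ q0
  q1 = 0 ⊢ deadlocked
Bisimilarity quotient blocks:
  B0 = {p0}
  B1 = {q0}
  B2 = {q1}
p0 ∈ B0, q0 ∈ B1 → different blocks

not bisimilar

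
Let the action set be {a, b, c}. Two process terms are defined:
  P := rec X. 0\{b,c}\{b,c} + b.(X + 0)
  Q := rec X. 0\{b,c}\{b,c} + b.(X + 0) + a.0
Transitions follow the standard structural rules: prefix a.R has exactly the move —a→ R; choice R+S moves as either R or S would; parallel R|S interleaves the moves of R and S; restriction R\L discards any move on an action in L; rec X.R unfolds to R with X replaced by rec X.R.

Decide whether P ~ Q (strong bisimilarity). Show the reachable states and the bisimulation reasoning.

Reachable graph of P (2 states):
  u0 = rec X. 0\{b,c}\{b,c} + b.(X + 0) | --b--▸ u1
  u1 = (rec X. 0\{b,c}\{b,c} + b.(X + 0)) + 0 | --b--▸ u1
Reachable graph of Q (3 states):
  v0 = rec X. 0\{b,c}\{b,c} + b.(X + 0) + a.0 | --a--▸ v1, --b--▸ v2
  v1 = 0 | ·
  v2 = (rec X. 0\{b,c}\{b,c} + b.(X + 0) + a.0) + 0 | --a--▸ v1, --b--▸ v2
Coarsest stable partition (strong bisimilarity classes):
  B0 = {u0, u1}
  B1 = {v0, v2}
  B2 = {v1}
u0 ∈ B0, v0 ∈ B1 → different blocks

P ≁ Q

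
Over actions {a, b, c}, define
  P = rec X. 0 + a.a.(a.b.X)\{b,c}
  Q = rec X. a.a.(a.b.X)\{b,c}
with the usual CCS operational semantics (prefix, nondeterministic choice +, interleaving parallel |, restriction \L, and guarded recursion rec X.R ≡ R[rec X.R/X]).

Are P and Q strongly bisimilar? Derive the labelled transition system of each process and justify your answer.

P ~ Q

LTS(P): 4 reachable states
  p0 = rec X. 0 + a.a.(a.b.X)\{b,c} ⊢ --a--▸ p1
  p1 = a.(a.b.(rec X. 0 + a.a.(a.b.X)\{b,c}))\{b,c} ⊢ --a--▸ p2
  p2 = (a.b.(rec X. 0 + a.a.(a.b.X)\{b,c}))\{b,c} ⊢ --a--▸ p3
  p3 = (b.(rec X. 0 + a.a.(a.b.X)\{b,c}))\{b,c} ⊢ ·
LTS(Q): 4 reachable states
  q0 = rec X. a.a.(a.b.X)\{b,c} ⊢ --a--▸ q1
  q1 = a.(a.b.(rec X. a.a.(a.b.X)\{b,c}))\{b,c} ⊢ --a--▸ q2
  q2 = (a.b.(rec X. a.a.(a.b.X)\{b,c}))\{b,c} ⊢ --a--▸ q3
  q3 = (b.(rec X. a.a.(a.b.X)\{b,c}))\{b,c} ⊢ ·
Partition-refinement fixed point:
  B0 = {p0, q0}
  B1 = {p1, q1}
  B2 = {p2, q2}
  B3 = {p3, q3}
p0 ∈ B0, q0 ∈ B0 → same block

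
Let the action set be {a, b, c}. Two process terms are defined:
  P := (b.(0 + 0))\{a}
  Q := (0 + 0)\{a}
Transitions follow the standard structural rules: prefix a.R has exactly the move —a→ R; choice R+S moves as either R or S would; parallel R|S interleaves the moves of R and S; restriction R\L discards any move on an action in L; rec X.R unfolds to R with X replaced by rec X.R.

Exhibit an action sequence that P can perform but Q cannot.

b

LTS(P): 2 reachable states
  u0 = (b.(0 + 0))\{a} :: ··b··> u1
  u1 = (0 + 0)\{a} :: ∅
LTS(Q): 1 reachable states
  v0 = (0 + 0)\{a} :: ∅
Run σ = ⟨b⟩ on P: start {u0}
  step 1 (b): {u1}
  — P admits the full trace.
Run σ = ⟨b⟩ on Q: start {v0}
  step 1 (b): ∅  — Q cannot continue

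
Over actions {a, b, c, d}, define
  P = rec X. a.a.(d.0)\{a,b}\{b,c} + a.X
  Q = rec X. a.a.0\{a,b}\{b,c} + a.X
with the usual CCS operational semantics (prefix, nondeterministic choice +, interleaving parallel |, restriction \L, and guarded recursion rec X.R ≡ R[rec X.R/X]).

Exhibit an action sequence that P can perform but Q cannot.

aad

LTS(P): 4 reachable states
  p0 = rec X. a.a.(d.0)\{a,b}\{b,c} + a.X has moves ··a··> p0, ··a··> p1
  p1 = a.(d.0)\{a,b}\{b,c} has moves ··a··> p2
  p2 = (d.0)\{a,b}\{b,c} has moves ··d··> p3
  p3 = 0\{a,b}\{b,c} has moves ·
LTS(Q): 3 reachable states
  q0 = rec X. a.a.0\{a,b}\{b,c} + a.X has moves ··a··> q0, ··a··> q1
  q1 = a.0\{a,b}\{b,c} has moves ··a··> q2
  q2 = 0\{a,b}\{b,c} has moves ·
Executing aad from P (initial set {p0}):
  step 1 (a): {p0, p1}
  step 2 (a): {p0, p1, p2}
  step 3 (d): {p3}
  ✓ P
Executing aad from Q (initial set {q0}):
  step 1 (a): {q0, q1}
  step 2 (a): {q0, q1, q2}
  step 3 (d): ∅ (Q stuck)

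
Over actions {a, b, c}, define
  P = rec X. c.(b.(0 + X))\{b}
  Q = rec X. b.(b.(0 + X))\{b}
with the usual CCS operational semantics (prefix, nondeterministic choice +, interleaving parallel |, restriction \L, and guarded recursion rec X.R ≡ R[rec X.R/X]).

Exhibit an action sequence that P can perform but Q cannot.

c

LTS(P): 2 reachable states
  p0 = rec X. c.(b.(0 + X))\{b} → --c--▸ p1
  p1 = (b.(0 + (rec X. c.(b.(0 + X))\{b})))\{b} → (no moves)
LTS(Q): 2 reachable states
  q0 = rec X. b.(b.(0 + X))\{b} → --b--▸ q1
  q1 = (b.(0 + (rec X. b.(b.(0 + X))\{b})))\{b} → (no moves)
Executing c from P (initial set {p0}):
  after c @ step 1: {p1}
  ✓ P
Executing c from Q (initial set {q0}):
  after c @ step 1: no successor for Q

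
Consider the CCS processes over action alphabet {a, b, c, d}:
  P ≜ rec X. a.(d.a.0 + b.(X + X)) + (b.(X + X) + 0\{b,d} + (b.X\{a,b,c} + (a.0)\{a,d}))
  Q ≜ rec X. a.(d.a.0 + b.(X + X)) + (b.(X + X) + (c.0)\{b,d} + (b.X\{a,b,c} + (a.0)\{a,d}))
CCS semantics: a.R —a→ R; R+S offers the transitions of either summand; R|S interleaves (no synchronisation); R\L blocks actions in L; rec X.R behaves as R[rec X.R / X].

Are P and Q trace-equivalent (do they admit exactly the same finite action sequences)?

traces(P) ≠ traces(Q) — witness ⟨c⟩

Reachable graph of P (6 states):
  p0 = rec X. a.(d.a.0 + b.(X + X)) + (b.(X + X) + 0\{b,d} + (b.X\{a,b,c} + (a.0)\{a,d})) ⊢ —a→ p1, —b→ p2, —b→ p3
  p1 = d.a.0 + b.((rec X. a.(d.a.0 + b.(X + X)) + (b.(X + X) + 0\{b,d} + (b.X\{a,b,c} + (a.0)\{a,d}))) + (rec X. a.(d.a.0 + b.(X + X)) + (b.(X + X) + 0\{b,d} + (b.X\{a,b,c} + (a.0)\{a,d})))) ⊢ —b→ p2, —d→ p4
  p2 = (rec X. a.(d.a.0 + b.(X + X)) + (b.(X + X) + 0\{b,d} + (b.X\{a,b,c} + (a.0)\{a,d}))) + (rec X. a.(d.a.0 + b.(X + X)) + (b.(X + X) + 0\{b,d} + (b.X\{a,b,c} + (a.0)\{a,d}))) ⊢ —a→ p1, —b→ p2, —b→ p3
  p3 = (rec X. a.(d.a.0 + b.(X + X)) + (b.(X + X) + 0\{b,d} + (b.X\{a,b,c} + (a.0)\{a,d})))\{a,b,c} ⊢ (no moves)
  p4 = a.0 ⊢ —a→ p5
  p5 = 0 ⊢ (no moves)
Reachable graph of Q (7 states):
  q0 = rec X. a.(d.a.0 + b.(X + X)) + (b.(X + X) + (c.0)\{b,d} + (b.X\{a,b,c} + (a.0)\{a,d})) ⊢ —a→ q1, —b→ q2, —b→ q3, —c→ q4
  q1 = d.a.0 + b.((rec X. a.(d.a.0 + b.(X + X)) + (b.(X + X) + (c.0)\{b,d} + (b.X\{a,b,c} + (a.0)\{a,d}))) + (rec X. a.(d.a.0 + b.(X + X)) + (b.(X + X) + (c.0)\{b,d} + (b.X\{a,b,c} + (a.0)\{a,d})))) ⊢ —b→ q2, —d→ q5
  q2 = (rec X. a.(d.a.0 + b.(X + X)) + (b.(X + X) + (c.0)\{b,d} + (b.X\{a,b,c} + (a.0)\{a,d}))) + (rec X. a.(d.a.0 + b.(X + X)) + (b.(X + X) + (c.0)\{b,d} + (b.X\{a,b,c} + (a.0)\{a,d}))) ⊢ —a→ q1, —b→ q2, —b→ q3, —c→ q4
  q3 = (rec X. a.(d.a.0 + b.(X + X)) + (b.(X + X) + (c.0)\{b,d} + (b.X\{a,b,c} + (a.0)\{a,d})))\{a,b,c} ⊢ (no moves)
  q4 = 0\{b,d} ⊢ (no moves)
  q5 = a.0 ⊢ —a→ q6
  q6 = 0 ⊢ (no moves)
Trace ⟨c⟩ through Q, begin at {q0}:
  [1] c ⇒ {q4}
  Q completes σ.
Trace ⟨c⟩ through P, begin at {p0}:
  [1] c ⇒ ∅ (P stuck)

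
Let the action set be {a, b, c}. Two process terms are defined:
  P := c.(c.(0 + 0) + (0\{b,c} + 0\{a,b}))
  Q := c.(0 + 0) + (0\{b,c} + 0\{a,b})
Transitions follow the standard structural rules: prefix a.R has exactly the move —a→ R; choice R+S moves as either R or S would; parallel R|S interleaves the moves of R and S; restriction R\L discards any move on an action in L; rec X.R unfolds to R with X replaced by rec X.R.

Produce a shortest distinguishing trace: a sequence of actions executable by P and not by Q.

P's transition system — 3 states:
  u0 = c.(c.(0 + 0) + (0\{b,c} + 0\{a,b})) → =c=> u1
  u1 = c.(0 + 0) + (0\{b,c} + 0\{a,b}) → =c=> u2
  u2 = 0 + 0 → ·
Q's transition system — 2 states:
  v0 = c.(0 + 0) + (0\{b,c} + 0\{a,b}) → =c=> v1
  v1 = 0 + 0 → ·
Trace ⟨cc⟩ through P, begin at {u0}:
  [1] c ⇒ {u1}
  [2] c ⇒ {u2}
  — P admits the full trace.
Trace ⟨cc⟩ through Q, begin at {v0}:
  [1] c ⇒ {v1}
  [2] c ⇒ ∅  — Q cannot continue

cc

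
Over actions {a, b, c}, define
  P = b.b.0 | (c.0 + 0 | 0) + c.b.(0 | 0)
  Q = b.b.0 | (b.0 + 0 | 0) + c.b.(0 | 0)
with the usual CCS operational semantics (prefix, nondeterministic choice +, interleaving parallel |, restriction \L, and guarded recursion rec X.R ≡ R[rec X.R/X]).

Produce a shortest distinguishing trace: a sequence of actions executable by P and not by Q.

bc

LTS(P): 7 reachable states
  u0 = b.b.0 | (c.0 + 0 | 0) + c.b.(0 | 0) has moves ··b··> u1, ··c··> u2, ··c··> u3
  u1 = b.0 | (c.0 + 0 | 0) has moves ··b··> u4, ··c··> u5
  u2 = b.(0 | 0) has moves ··b··> u6
  u3 = b.b.0 | 0 has moves ··b··> u5
  u4 = 0 | (c.0 + 0 | 0) has moves ··c··> u6
  u5 = b.0 | 0 has moves ··b··> u6
  u6 = 0 | 0 has moves ∅
LTS(Q): 7 reachable states
  v0 = b.b.0 | (b.0 + 0 | 0) + c.b.(0 | 0) has moves ··b··> v1, ··b··> v2, ··c··> v3
  v1 = b.0 | (b.0 + 0 | 0) has moves ··b··> v4, ··b··> v5
  v2 = b.b.0 | 0 has moves ··b··> v5
  v3 = b.(0 | 0) has moves ··b··> v6
  v4 = 0 | (b.0 + 0 | 0) has moves ··b··> v6
  v5 = b.0 | 0 has moves ··b··> v6
  v6 = 0 | 0 has moves ∅
Executing bc from P (initial set {u0}):
  after b @ step 1: {u1}
  after c @ step 2: {u5}
  ✓ P
Executing bc from Q (initial set {v0}):
  after b @ step 1: {v1, v2}
  after c @ step 2: ∅ (Q stuck)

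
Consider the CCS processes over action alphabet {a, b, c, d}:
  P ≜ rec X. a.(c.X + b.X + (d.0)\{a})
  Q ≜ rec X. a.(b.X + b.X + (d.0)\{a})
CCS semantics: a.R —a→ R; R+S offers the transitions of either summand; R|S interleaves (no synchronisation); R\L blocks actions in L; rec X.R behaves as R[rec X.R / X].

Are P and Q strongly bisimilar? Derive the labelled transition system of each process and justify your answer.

NO

LTS(P): 3 reachable states
  p0 = rec X. a.(c.X + b.X + (d.0)\{a}) :: ··a··> p1
  p1 = c.(rec X. a.(c.X + b.X + (d.0)\{a})) + b.(rec X. a.(c.X + b.X + (d.0)\{a})) + (d.0)\{a} :: ··b··> p0, ··c··> p0, ··d··> p2
  p2 = 0\{a} :: stopped
LTS(Q): 3 reachable states
  q0 = rec X. a.(b.X + b.X + (d.0)\{a}) :: ··a··> q1
  q1 = b.(rec X. a.(b.X + b.X + (d.0)\{a})) + b.(rec X. a.(b.X + b.X + (d.0)\{a})) + (d.0)\{a} :: ··b··> q0, ··d··> q2
  q2 = 0\{a} :: stopped
Bisimilarity quotient blocks:
  B0 = {p0}
  B1 = {p1}
  B2 = {p2, q2}
  B3 = {q0}
  B4 = {q1}
p0 ∈ B0, q0 ∈ B3 → different blocks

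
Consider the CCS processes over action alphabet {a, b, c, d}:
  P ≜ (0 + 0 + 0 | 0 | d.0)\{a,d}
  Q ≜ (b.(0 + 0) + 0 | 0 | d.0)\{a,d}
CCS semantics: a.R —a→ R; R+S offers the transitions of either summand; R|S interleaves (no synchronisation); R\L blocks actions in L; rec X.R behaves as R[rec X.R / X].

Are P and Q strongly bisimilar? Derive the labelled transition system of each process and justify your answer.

NO

Reachable graph of P (1 states):
  p0 = (0 + 0 + 0 | 0 | d.0)\{a,d} | ·
Reachable graph of Q (2 states):
  q0 = (b.(0 + 0) + 0 | 0 | d.0)\{a,d} | --b--▸ q1
  q1 = (0 + 0)\{a,d} | ·
Bisimilarity quotient blocks:
  B0 = {p0, q1}
  B1 = {q0}
p0 ∈ B0, q0 ∈ B1 → different blocks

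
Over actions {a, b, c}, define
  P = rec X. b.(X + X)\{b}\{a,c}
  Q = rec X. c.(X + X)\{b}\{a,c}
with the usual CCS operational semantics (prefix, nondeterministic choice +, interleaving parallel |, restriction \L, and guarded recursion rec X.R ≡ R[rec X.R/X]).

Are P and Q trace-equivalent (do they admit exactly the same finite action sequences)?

Reachable graph of P (2 states):
  m0 = rec X. b.(X + X)\{b}\{a,c} :: -b-> m1
  m1 = ((rec X. b.(X + X)\{b}\{a,c}) + (rec X. b.(X + X)\{b}\{a,c}))\{b}\{a,c} :: ·
Reachable graph of Q (2 states):
  n0 = rec X. c.(X + X)\{b}\{a,c} :: -c-> n1
  n1 = ((rec X. c.(X + X)\{b}\{a,c}) + (rec X. c.(X + X)\{b}\{a,c}))\{b}\{a,c} :: ·
Executing b from P (initial set {m0}):
  [1] b ⇒ {m1}
  — P admits the full trace.
Executing b from Q (initial set {n0}):
  [1] b ⇒ ∅ (Q stuck)

trace-distinct — witness ⟨b⟩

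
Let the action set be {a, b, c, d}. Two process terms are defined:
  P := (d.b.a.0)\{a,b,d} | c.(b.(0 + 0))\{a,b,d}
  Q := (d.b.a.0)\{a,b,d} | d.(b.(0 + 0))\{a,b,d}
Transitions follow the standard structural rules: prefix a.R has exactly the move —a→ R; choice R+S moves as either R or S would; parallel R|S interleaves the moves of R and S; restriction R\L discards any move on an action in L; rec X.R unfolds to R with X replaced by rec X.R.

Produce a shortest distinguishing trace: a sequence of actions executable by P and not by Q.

LTS(P): 2 reachable states
  s0 = (d.b.a.0)\{a,b,d} | c.(b.(0 + 0))\{a,b,d} :: —c→ s1
  s1 = (d.b.a.0)\{a,b,d} | (b.(0 + 0))\{a,b,d} :: ∅
LTS(Q): 2 reachable states
  t0 = (d.b.a.0)\{a,b,d} | d.(b.(0 + 0))\{a,b,d} :: —d→ t1
  t1 = (d.b.a.0)\{a,b,d} | (b.(0 + 0))\{a,b,d} :: ∅
Executing c from P (initial set {s0}):
  step 1 (c): {s1}
  ✓ P
Executing c from Q (initial set {t0}):
  step 1 (c): ∅  — Q cannot continue

c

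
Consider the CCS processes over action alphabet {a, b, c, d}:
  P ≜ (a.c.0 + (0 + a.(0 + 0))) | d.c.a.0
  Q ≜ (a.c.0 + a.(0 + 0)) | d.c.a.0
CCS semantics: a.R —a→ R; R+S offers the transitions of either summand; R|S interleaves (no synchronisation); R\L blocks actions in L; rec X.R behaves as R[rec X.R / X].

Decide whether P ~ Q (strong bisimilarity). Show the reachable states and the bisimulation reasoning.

bisimilar

P's transition system — 16 states:
  u0 = (a.c.0 + (0 + a.(0 + 0))) | d.c.a.0 → --a--▸ u1, --a--▸ u2, --d--▸ u3
  u1 = (0 + 0) | d.c.a.0 → --d--▸ u4
  u2 = c.0 | d.c.a.0 → --c--▸ u5, --d--▸ u6
  u3 = (a.c.0 + (0 + a.(0 + 0))) | c.a.0 → --a--▸ u4, --a--▸ u6, --c--▸ u7
  u4 = (0 + 0) | c.a.0 → --c--▸ u8
  u5 = 0 | d.c.a.0 → --d--▸ u9
  u6 = c.0 | c.a.0 → --c--▸ u10, --c--▸ u9
  u7 = (a.c.0 + (0 + a.(0 + 0))) | a.0 → --a--▸ u10, --a--▸ u11, --a--▸ u8
  u8 = (0 + 0) | a.0 → --a--▸ u12
  u9 = 0 | c.a.0 → --c--▸ u13
  u10 = c.0 | a.0 → --a--▸ u14, --c--▸ u13
  u11 = (a.c.0 + (0 + a.(0 + 0))) | 0 → --a--▸ u12, --a--▸ u14
  u12 = (0 + 0) | 0 → ·
  u13 = 0 | a.0 → --a--▸ u15
  u14 = c.0 | 0 → --c--▸ u15
  u15 = 0 | 0 → ·
Q's transition system — 16 states:
  v0 = (a.c.0 + a.(0 + 0)) | d.c.a.0 → --a--▸ v1, --a--▸ v2, --d--▸ v3
  v1 = (0 + 0) | d.c.a.0 → --d--▸ v4
  v2 = c.0 | d.c.a.0 → --c--▸ v5, --d--▸ v6
  v3 = (a.c.0 + a.(0 + 0)) | c.a.0 → --a--▸ v4, --a--▸ v6, --c--▸ v7
  v4 = (0 + 0) | c.a.0 → --c--▸ v8
  v5 = 0 | d.c.a.0 → --d--▸ v9
  v6 = c.0 | c.a.0 → --c--▸ v10, --c--▸ v9
  v7 = (a.c.0 + a.(0 + 0)) | a.0 → --a--▸ v10, --a--▸ v11, --a--▸ v8
  v8 = (0 + 0) | a.0 → --a--▸ v12
  v9 = 0 | c.a.0 → --c--▸ v13
  v10 = c.0 | a.0 → --a--▸ v14, --c--▸ v13
  v11 = (a.c.0 + a.(0 + 0)) | 0 → --a--▸ v12, --a--▸ v14
  v12 = (0 + 0) | 0 → ·
  v13 = 0 | a.0 → --a--▸ v15
  v14 = c.0 | 0 → --c--▸ v15
  v15 = 0 | 0 → ·
Coarsest stable partition (strong bisimilarity classes):
  B0 = {u0, v0}
  B1 = {u3, v3}
  B2 = {u7, v7}
  B3 = {u11, v11}
  B4 = {u14, v14}
  B5 = {u12, u15, v12, v15}
  B6 = {u13, u8, v13, v8}
  B7 = {u10, v10}
  B8 = {u6, v6}
  B9 = {u4, u9, v4, v9}
  B10 = {u1, u5, v1, v5}
  B11 = {u2, v2}
u0 ∈ B0, v0 ∈ B0 → same block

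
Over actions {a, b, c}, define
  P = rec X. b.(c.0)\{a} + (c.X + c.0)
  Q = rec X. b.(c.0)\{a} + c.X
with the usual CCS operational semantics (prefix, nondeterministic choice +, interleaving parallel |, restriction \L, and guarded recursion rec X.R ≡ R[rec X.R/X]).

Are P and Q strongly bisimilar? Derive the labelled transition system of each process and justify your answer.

Reachable graph of P (4 states):
  p0 = rec X. b.(c.0)\{a} + (c.X + c.0) :: =b=> p1, =c=> p0, =c=> p2
  p1 = (c.0)\{a} :: =c=> p3
  p2 = 0 :: ·
  p3 = 0\{a} :: ·
Reachable graph of Q (3 states):
  q0 = rec X. b.(c.0)\{a} + c.X :: =b=> q1, =c=> q0
  q1 = (c.0)\{a} :: =c=> q2
  q2 = 0\{a} :: ·
Coarsest stable partition (strong bisimilarity classes):
  B0 = {p0}
  B1 = {p1, q1}
  B2 = {p2, p3, q2}
  B3 = {q0}
p0 ∈ B0, q0 ∈ B3 → different blocks

not bisimilar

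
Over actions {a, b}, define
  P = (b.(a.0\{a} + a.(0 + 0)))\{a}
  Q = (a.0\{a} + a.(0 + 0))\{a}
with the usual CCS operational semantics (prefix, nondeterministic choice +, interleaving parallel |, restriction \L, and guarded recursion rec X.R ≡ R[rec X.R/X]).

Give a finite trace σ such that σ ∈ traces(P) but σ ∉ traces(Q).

LTS(P): 2 reachable states
  m0 = (b.(a.0\{a} + a.(0 + 0)))\{a} → -b-> m1
  m1 = (a.0\{a} + a.(0 + 0))\{a} → (no moves)
LTS(Q): 1 reachable states
  n0 = (a.0\{a} + a.(0 + 0))\{a} → (no moves)
Run σ = ⟨b⟩ on P: start {m0}
  step 1 (b): {m1}
  — P admits the full trace.
Run σ = ⟨b⟩ on Q: start {n0}
  step 1 (b): ∅ (Q stuck)

b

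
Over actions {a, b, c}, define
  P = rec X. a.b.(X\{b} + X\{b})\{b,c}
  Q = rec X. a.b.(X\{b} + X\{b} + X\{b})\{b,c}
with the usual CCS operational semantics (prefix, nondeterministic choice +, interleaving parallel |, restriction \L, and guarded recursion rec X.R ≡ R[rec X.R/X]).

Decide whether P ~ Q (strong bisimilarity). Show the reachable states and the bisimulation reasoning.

Reachable graph of P (4 states):
  u0 = rec X. a.b.(X\{b} + X\{b})\{b,c} has moves --a--▸ u1
  u1 = b.((rec X. a.b.(X\{b} + X\{b})\{b,c})\{b} + (rec X. a.b.(X\{b} + X\{b})\{b,c})\{b})\{b,c} has moves --b--▸ u2
  u2 = ((rec X. a.b.(X\{b} + X\{b})\{b,c})\{b} + (rec X. a.b.(X\{b} + X\{b})\{b,c})\{b})\{b,c} has moves --a--▸ u3
  u3 = (b.((rec X. a.b.(X\{b} + X\{b})\{b,c})\{b} + (rec X. a.b.(X\{b} + X\{b})\{b,c})\{b})\{b,c})\{b}\{b,c} has moves ∅
Reachable graph of Q (4 states):
  v0 = rec X. a.b.(X\{b} + X\{b} + X\{b})\{b,c} has moves --a--▸ v1
  v1 = b.((rec X. a.b.(X\{b} + X\{b} + X\{b})\{b,c})\{b} + (rec X. a.b.(X\{b} + X\{b} + X\{b})\{b,c})\{b} + (rec X. a.b.(X\{b} + X\{b} + X\{b})\{b,c})\{b})\{b,c} has moves --b--▸ v2
  v2 = ((rec X. a.b.(X\{b} + X\{b} + X\{b})\{b,c})\{b} + (rec X. a.b.(X\{b} + X\{b} + X\{b})\{b,c})\{b} + (rec X. a.b.(X\{b} + X\{b} + X\{b})\{b,c})\{b})\{b,c} has moves --a--▸ v3
  v3 = (b.((rec X. a.b.(X\{b} + X\{b} + X\{b})\{b,c})\{b} + (rec X. a.b.(X\{b} + X\{b} + X\{b})\{b,c})\{b} + (rec X. a.b.(X\{b} + X\{b} + X\{b})\{b,c})\{b})\{b,c})\{b}\{b,c} has moves ∅
Bisimilarity quotient blocks:
  B0 = {u0, v0}
  B1 = {u1, v1}
  B2 = {u2, v2}
  B3 = {u3, v3}
u0 ∈ B0, v0 ∈ B0 → same block

YES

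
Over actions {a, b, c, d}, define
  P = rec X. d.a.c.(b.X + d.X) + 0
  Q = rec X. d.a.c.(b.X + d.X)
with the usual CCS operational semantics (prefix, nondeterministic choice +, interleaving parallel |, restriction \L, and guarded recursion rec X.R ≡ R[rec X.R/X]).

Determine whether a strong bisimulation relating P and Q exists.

Reachable graph of P (4 states):
  s0 = rec X. d.a.c.(b.X + d.X) + 0 has moves =d=> s1
  s1 = a.c.(b.(rec X. d.a.c.(b.X + d.X) + 0) + d.(rec X. d.a.c.(b.X + d.X) + 0)) has moves =a=> s2
  s2 = c.(b.(rec X. d.a.c.(b.X + d.X) + 0) + d.(rec X. d.a.c.(b.X + d.X) + 0)) has moves =c=> s3
  s3 = b.(rec X. d.a.c.(b.X + d.X) + 0) + d.(rec X. d.a.c.(b.X + d.X) + 0) has moves =b=> s0, =d=> s0
Reachable graph of Q (4 states):
  t0 = rec X. d.a.c.(b.X + d.X) has moves =d=> t1
  t1 = a.c.(b.(rec X. d.a.c.(b.X + d.X)) + d.(rec X. d.a.c.(b.X + d.X))) has moves =a=> t2
  t2 = c.(b.(rec X. d.a.c.(b.X + d.X)) + d.(rec X. d.a.c.(b.X + d.X))) has moves =c=> t3
  t3 = b.(rec X. d.a.c.(b.X + d.X)) + d.(rec X. d.a.c.(b.X + d.X)) has moves =b=> t0, =d=> t0
Coarsest stable partition (strong bisimilarity classes):
  B0 = {s0, t0}
  B1 = {s1, t1}
  B2 = {s2, t2}
  B3 = {s3, t3}
s0 ∈ B0, t0 ∈ B0 → same block

bisimilar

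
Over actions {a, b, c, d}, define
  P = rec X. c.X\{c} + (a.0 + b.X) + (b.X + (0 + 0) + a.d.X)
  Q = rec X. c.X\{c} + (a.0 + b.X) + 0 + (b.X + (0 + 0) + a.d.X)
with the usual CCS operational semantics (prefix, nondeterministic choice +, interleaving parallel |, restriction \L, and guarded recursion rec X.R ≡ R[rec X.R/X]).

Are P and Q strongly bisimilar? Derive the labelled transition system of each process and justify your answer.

Reachable graph of P (6 states):
  p0 = rec X. c.X\{c} + (a.0 + b.X) + (b.X + (0 + 0) + a.d.X) ⊢ --a--▸ p1, --a--▸ p2, --b--▸ p0, --c--▸ p3
  p1 = 0 ⊢ ·
  p2 = d.(rec X. c.X\{c} + (a.0 + b.X) + (b.X + (0 + 0) + a.d.X)) ⊢ --d--▸ p0
  p3 = (rec X. c.X\{c} + (a.0 + b.X) + (b.X + (0 + 0) + a.d.X))\{c} ⊢ --a--▸ p4, --a--▸ p5, --b--▸ p3
  p4 = (d.(rec X. c.X\{c} + (a.0 + b.X) + (b.X + (0 + 0) + a.d.X)))\{c} ⊢ --d--▸ p3
  p5 = 0\{c} ⊢ ·
Reachable graph of Q (6 states):
  q0 = rec X. c.X\{c} + (a.0 + b.X) + 0 + (b.X + (0 + 0) + a.d.X) ⊢ --a--▸ q1, --a--▸ q2, --b--▸ q0, --c--▸ q3
  q1 = 0 ⊢ ·
  q2 = d.(rec X. c.X\{c} + (a.0 + b.X) + 0 + (b.X + (0 + 0) + a.d.X)) ⊢ --d--▸ q0
  q3 = (rec X. c.X\{c} + (a.0 + b.X) + 0 + (b.X + (0 + 0) + a.d.X))\{c} ⊢ --a--▸ q4, --a--▸ q5, --b--▸ q3
  q4 = (d.(rec X. c.X\{c} + (a.0 + b.X) + 0 + (b.X + (0 + 0) + a.d.X)))\{c} ⊢ --d--▸ q3
  q5 = 0\{c} ⊢ ·
Bisimilarity quotient blocks:
  B0 = {p0, q0}
  B1 = {p1, p5, q1, q5}
  B2 = {p2, q2}
  B3 = {p3, q3}
  B4 = {p4, q4}
p0 ∈ B0, q0 ∈ B0 → same block

YES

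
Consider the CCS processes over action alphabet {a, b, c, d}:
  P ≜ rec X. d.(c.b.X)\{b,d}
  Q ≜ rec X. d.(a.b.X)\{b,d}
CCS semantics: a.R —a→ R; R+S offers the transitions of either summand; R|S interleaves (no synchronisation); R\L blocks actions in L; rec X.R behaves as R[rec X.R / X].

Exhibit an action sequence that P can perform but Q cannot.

dc

LTS(P): 3 reachable states
  m0 = rec X. d.(c.b.X)\{b,d} | —d→ m1
  m1 = (c.b.(rec X. d.(c.b.X)\{b,d}))\{b,d} | —c→ m2
  m2 = (b.(rec X. d.(c.b.X)\{b,d}))\{b,d} | (no moves)
LTS(Q): 3 reachable states
  n0 = rec X. d.(a.b.X)\{b,d} | —d→ n1
  n1 = (a.b.(rec X. d.(a.b.X)\{b,d}))\{b,d} | —a→ n2
  n2 = (b.(rec X. d.(a.b.X)\{b,d}))\{b,d} | (no moves)
Trace ⟨dc⟩ through P, begin at {m0}:
  [1] d ⇒ {m1}
  [2] c ⇒ {m2}
  — P admits the full trace.
Trace ⟨dc⟩ through Q, begin at {n0}:
  [1] d ⇒ {n1}
  [2] c ⇒ ∅ (Q stuck)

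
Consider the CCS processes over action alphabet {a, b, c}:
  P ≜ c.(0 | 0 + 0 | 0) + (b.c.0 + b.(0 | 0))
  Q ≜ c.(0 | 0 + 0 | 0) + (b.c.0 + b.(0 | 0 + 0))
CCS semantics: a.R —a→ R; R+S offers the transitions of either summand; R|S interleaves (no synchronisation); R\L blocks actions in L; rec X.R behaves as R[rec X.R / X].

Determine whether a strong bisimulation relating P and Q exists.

P's transition system — 5 states:
  m0 = c.(0 | 0 + 0 | 0) + (b.c.0 + b.(0 | 0)) has moves --b--▸ m1, --b--▸ m2, --c--▸ m3
  m1 = 0 | 0 has moves deadlocked
  m2 = c.0 has moves --c--▸ m4
  m3 = 0 | 0 + 0 | 0 has moves deadlocked
  m4 = 0 has moves deadlocked
Q's transition system — 5 states:
  n0 = c.(0 | 0 + 0 | 0) + (b.c.0 + b.(0 | 0 + 0)) has moves --b--▸ n1, --b--▸ n2, --c--▸ n3
  n1 = 0 | 0 + 0 has moves deadlocked
  n2 = c.0 has moves --c--▸ n4
  n3 = 0 | 0 + 0 | 0 has moves deadlocked
  n4 = 0 has moves deadlocked
Coarsest stable partition (strong bisimilarity classes):
  B0 = {m0, n0}
  B1 = {m1, m3, m4, n1, n3, n4}
  B2 = {m2, n2}
m0 ∈ B0, n0 ∈ B0 → same block

YES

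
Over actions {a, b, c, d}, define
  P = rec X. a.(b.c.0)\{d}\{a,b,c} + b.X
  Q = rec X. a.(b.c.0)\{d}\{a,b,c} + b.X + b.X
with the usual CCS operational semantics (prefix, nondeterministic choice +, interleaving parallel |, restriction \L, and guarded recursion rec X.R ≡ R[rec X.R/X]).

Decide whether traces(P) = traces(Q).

LTS(P): 2 reachable states
  s0 = rec X. a.(b.c.0)\{d}\{a,b,c} + b.X has moves -a-> s1, -b-> s0
  s1 = (b.c.0)\{d}\{a,b,c} has moves (no moves)
LTS(Q): 2 reachable states
  t0 = rec X. a.(b.c.0)\{d}\{a,b,c} + b.X + b.X has moves -a-> t1, -b-> t0
  t1 = (b.c.0)\{d}\{a,b,c} has moves (no moves)
Coarsest stable partition (strong bisimilarity classes):
  B0 = {s0, t0}
  B1 = {s1, t1}
s0 ∈ B0, t0 ∈ B0 → same block
Bisimilar ⇒ trace-equivalent.

traces(P) = traces(Q)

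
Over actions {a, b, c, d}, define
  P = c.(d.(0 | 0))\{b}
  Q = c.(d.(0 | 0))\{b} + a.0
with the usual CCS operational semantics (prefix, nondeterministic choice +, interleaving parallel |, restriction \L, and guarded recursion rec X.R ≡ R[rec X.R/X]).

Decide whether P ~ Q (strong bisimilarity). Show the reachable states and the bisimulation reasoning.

Reachable graph of P (3 states):
  m0 = c.(d.(0 | 0))\{b} → --c--▸ m1
  m1 = (d.(0 | 0))\{b} → --d--▸ m2
  m2 = (0 | 0)\{b} → deadlocked
Reachable graph of Q (4 states):
  n0 = c.(d.(0 | 0))\{b} + a.0 → --a--▸ n1, --c--▸ n2
  n1 = 0 → deadlocked
  n2 = (d.(0 | 0))\{b} → --d--▸ n3
  n3 = (0 | 0)\{b} → deadlocked
Partition-refinement fixed point:
  B0 = {m0}
  B1 = {m1, n2}
  B2 = {m2, n1, n3}
  B3 = {n0}
m0 ∈ B0, n0 ∈ B3 → different blocks

NO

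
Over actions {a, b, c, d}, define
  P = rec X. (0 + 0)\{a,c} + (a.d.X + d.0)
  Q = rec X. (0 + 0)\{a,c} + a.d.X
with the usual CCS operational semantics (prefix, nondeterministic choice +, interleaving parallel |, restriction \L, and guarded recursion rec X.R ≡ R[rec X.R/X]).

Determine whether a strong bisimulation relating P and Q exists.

P's transition system — 3 states:
  p0 = rec X. (0 + 0)\{a,c} + (a.d.X + d.0) :: ··a··> p1, ··d··> p2
  p1 = d.(rec X. (0 + 0)\{a,c} + (a.d.X + d.0)) :: ··d··> p0
  p2 = 0 :: ∅
Q's transition system — 2 states:
  q0 = rec X. (0 + 0)\{a,c} + a.d.X :: ··a··> q1
  q1 = d.(rec X. (0 + 0)\{a,c} + a.d.X) :: ··d··> q0
Partition-refinement fixed point:
  B0 = {p0}
  B1 = {p1}
  B2 = {p2}
  B3 = {q0}
  B4 = {q1}
p0 ∈ B0, q0 ∈ B3 → different blocks

not bisimilar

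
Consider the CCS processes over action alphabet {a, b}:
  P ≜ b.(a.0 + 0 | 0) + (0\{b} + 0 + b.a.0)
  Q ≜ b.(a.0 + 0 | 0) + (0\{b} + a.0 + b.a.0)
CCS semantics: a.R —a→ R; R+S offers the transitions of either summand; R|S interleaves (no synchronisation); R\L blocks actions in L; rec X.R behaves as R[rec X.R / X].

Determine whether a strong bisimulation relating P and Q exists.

P ≁ Q

P's transition system — 4 states:
  s0 = b.(a.0 + 0 | 0) + (0\{b} + 0 + b.a.0) ⊢ --b--▸ s1, --b--▸ s2
  s1 = a.0 ⊢ --a--▸ s3
  s2 = a.0 + 0 | 0 ⊢ --a--▸ s3
  s3 = 0 ⊢ ∅
Q's transition system — 4 states:
  t0 = b.(a.0 + 0 | 0) + (0\{b} + a.0 + b.a.0) ⊢ --a--▸ t1, --b--▸ t2, --b--▸ t3
  t1 = 0 ⊢ ∅
  t2 = a.0 ⊢ --a--▸ t1
  t3 = a.0 + 0 | 0 ⊢ --a--▸ t1
Bisimilarity quotient blocks:
  B0 = {s0}
  B1 = {s1, s2, t2, t3}
  B2 = {s3, t1}
  B3 = {t0}
s0 ∈ B0, t0 ∈ B3 → different blocks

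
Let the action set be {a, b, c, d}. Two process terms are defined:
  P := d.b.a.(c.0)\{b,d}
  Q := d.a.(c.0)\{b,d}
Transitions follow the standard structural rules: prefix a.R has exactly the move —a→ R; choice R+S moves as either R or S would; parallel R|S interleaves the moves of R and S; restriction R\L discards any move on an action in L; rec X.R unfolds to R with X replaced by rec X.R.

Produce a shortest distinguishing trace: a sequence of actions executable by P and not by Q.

db

Reachable graph of P (5 states):
  m0 = d.b.a.(c.0)\{b,d} → ··d··> m1
  m1 = b.a.(c.0)\{b,d} → ··b··> m2
  m2 = a.(c.0)\{b,d} → ··a··> m3
  m3 = (c.0)\{b,d} → ··c··> m4
  m4 = 0\{b,d} → ∅
Reachable graph of Q (4 states):
  n0 = d.a.(c.0)\{b,d} → ··d··> n1
  n1 = a.(c.0)\{b,d} → ··a··> n2
  n2 = (c.0)\{b,d} → ··c··> n3
  n3 = 0\{b,d} → ∅
Trace ⟨db⟩ through P, begin at {m0}:
  [1] d ⇒ {m1}
  [2] b ⇒ {m2}
  P completes σ.
Trace ⟨db⟩ through Q, begin at {n0}:
  [1] d ⇒ {n1}
  [2] b ⇒ no successor for Q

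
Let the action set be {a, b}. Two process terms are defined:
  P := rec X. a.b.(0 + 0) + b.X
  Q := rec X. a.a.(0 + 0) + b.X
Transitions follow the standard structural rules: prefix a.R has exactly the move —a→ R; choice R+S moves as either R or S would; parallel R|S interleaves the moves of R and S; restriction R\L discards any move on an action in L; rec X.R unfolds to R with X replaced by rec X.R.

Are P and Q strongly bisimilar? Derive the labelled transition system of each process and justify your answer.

P ≁ Q

P's transition system — 3 states:
  u0 = rec X. a.b.(0 + 0) + b.X | -a-> u1, -b-> u0
  u1 = b.(0 + 0) | -b-> u2
  u2 = 0 + 0 | deadlocked
Q's transition system — 3 states:
  v0 = rec X. a.a.(0 + 0) + b.X | -a-> v1, -b-> v0
  v1 = a.(0 + 0) | -a-> v2
  v2 = 0 + 0 | deadlocked
Bisimilarity quotient blocks:
  B0 = {u0}
  B1 = {u1}
  B2 = {u2, v2}
  B3 = {v0}
  B4 = {v1}
u0 ∈ B0, v0 ∈ B3 → different blocks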